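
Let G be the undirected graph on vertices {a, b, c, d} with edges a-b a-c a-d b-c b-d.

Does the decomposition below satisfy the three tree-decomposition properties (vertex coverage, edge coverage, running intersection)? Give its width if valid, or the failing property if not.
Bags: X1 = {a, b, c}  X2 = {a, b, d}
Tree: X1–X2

Yes; width 2.

Every vertex of G appears in some bag (union = {a, b, c, d}); every edge is covered by a bag; and for each vertex v the set of bags containing v is connected in the bag tree. The decomposition is therefore valid. The largest bag has 3 vertices, so the width is 2.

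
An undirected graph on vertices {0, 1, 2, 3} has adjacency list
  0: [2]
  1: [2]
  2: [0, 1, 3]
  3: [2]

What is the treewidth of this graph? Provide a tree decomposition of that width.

Each bag holds 2 vertices, so the decomposition has width 1, which upper-bounds the treewidth. G has an edge, so its treewidth is at least 1. Therefore the treewidth is 1.

Treewidth 1.
One optimal decomposition is:
Bags: B1 = {1, 2}  B2 = {2, 3}  B3 = {0, 2}
Tree: B1–B2, B2–B3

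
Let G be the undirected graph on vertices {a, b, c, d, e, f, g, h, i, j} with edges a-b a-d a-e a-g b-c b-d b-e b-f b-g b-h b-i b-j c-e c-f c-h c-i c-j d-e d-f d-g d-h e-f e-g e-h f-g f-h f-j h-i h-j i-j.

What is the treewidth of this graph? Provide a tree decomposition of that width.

Every bag has size at most 5, so the width is 5 − 1 = 4 and tw(G) ≤ 4. On the other hand G contains the 5-clique {a, b, d, e, g}. A clique must lie in a single bag of any decomposition, so no decomposition can have width below 4. Combining the bounds, tw(G) = 4.

Treewidth 4.
One optimal decomposition is:
Bags: B1 = {b, d, e, f, h}  B2 = {b, c, e, f, h}  B3 = {b, d, e, f, g}  B4 = {a, b, d, e, g}  B5 = {b, c, f, h, j}  B6 = {b, c, h, i, j}
Tree: B1–B2, B1–B3, B3–B4, B2–B5, B5–B6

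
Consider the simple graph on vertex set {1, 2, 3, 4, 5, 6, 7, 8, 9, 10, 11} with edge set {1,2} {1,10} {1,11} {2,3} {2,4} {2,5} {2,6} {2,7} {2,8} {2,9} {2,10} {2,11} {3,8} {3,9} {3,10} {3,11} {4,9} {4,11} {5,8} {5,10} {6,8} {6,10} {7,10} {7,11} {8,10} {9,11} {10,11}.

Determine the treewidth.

3

A width-3 tree decomposition is:
Bags: B1 = {2, 5, 8, 10}  B2 = {2, 3, 8, 10}  B3 = {2, 3, 10, 11}  B4 = {1, 2, 10, 11}  B5 = {2, 7, 10, 11}  B6 = {2, 6, 8, 10}  B7 = {2, 3, 9, 11}  B8 = {2, 4, 9, 11}
Tree: B1–B2, B2–B3, B3–B4, B3–B5, B1–B6, B3–B7, B7–B8
Each bag holds 4 vertices, so the decomposition has width 3, which upper-bounds the treewidth. On the other hand G contains the 4-clique {2, 3, 9, 11}. A clique must lie in a single bag of any decomposition, so no decomposition can have width below 3. Combining the bounds, tw(G) = 3.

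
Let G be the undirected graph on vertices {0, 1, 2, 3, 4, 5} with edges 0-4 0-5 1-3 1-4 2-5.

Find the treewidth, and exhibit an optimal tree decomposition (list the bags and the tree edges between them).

Treewidth 1.
One optimal decomposition is:
Bags: B1 = {1, 3}  B2 = {1, 4}  B3 = {0, 4}  B4 = {0, 5}  B5 = {2, 5}
Tree: B1–B2, B2–B3, B3–B4, B4–B5

The largest bag has 2 vertices, giving width 1; this decomposition certifies tw(G) ≤ 1. Since G has at least one edge (e.g. 3–1), it is not an edgeless graph, so tw(G) ≥ 1. The upper and lower bounds meet at 1, so that is the treewidth.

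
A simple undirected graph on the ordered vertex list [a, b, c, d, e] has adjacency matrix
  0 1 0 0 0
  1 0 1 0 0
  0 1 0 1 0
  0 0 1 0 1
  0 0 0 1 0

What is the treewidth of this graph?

A width-1 tree decomposition is:
Bags: B1 = {a, b}  B2 = {b, c}  B3 = {c, d}  B4 = {d, e}
Tree: B1–B2, B2–B3, B3–B4
Each bag holds 2 vertices, so the decomposition has width 1, which upper-bounds the treewidth. Any graph with an edge has treewidth ≥ 1, and G has the edge a–b. Hence tw(G) = 1 exactly.

1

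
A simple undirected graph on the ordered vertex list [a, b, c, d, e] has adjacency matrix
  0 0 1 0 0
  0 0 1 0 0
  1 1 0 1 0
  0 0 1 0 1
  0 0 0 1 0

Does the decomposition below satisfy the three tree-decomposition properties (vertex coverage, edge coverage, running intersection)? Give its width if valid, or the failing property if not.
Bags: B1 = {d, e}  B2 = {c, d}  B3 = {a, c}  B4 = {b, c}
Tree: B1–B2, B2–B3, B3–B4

Yes; width 1.

Checking the three conditions: (i) the bags cover all of {a, b, c, d, e}; (ii) for each edge, some bag contains both endpoints; (iii) the bags containing any fixed vertex form a subtree. All hold, so the decomposition is valid with width 2 − 1 = 1.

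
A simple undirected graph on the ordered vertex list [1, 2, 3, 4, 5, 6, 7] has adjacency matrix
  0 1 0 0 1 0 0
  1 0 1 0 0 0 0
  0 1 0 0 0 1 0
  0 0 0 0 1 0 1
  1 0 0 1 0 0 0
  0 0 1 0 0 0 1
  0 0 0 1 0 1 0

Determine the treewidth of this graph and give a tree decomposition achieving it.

Treewidth 2.
Bags: B1 = {3, 6, 7}  B2 = {3, 4, 7}  B3 = {3, 4, 5}  B4 = {1, 3, 5}  B5 = {1, 2, 3}
Tree: B1–B2, B2–B3, B3–B4, B4–B5

Every bag has size at most 3, so the width is 3 − 1 = 2 and tw(G) ≤ 2. For the lower bound, G contains the cycle 3–6–7–4–5–1–2–3, so G is not a forest; only forests have treewidth ≤ 1, hence tw(G) ≥ 2. The upper and lower bounds meet at 2, so that is the treewidth.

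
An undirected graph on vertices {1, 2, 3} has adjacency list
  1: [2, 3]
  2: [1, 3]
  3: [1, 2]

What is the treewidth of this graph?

2

A width-2 tree decomposition is:
Bags: B1 = {1, 2, 3}
Tree: (single bag)
With just one bag of size 3, the width is 3 − 1 = 2, so tw(G) ≤ 2. On the other hand G contains the 3-clique {1, 2, 3}. A clique must lie in a single bag of any decomposition, so no decomposition can have width below 2. Therefore the treewidth is 2.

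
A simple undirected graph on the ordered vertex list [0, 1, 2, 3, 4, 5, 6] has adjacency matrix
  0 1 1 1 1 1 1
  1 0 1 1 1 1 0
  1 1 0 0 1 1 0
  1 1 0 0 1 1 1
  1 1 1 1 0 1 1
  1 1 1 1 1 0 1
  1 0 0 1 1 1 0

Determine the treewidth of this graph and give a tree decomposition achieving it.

Every bag has size at most 5, so the width is 5 − 1 = 4 and tw(G) ≤ 4. On the other hand G contains the 5-clique {0, 1, 2, 4, 5}. A clique must lie in a single bag of any decomposition, so no decomposition can have width below 4. Hence tw(G) = 4 exactly.

Treewidth 4.
One such decomposition:
Bags: B1 = {0, 1, 2, 4, 5}  B2 = {0, 1, 3, 4, 5}  B3 = {0, 3, 4, 5, 6}
Tree: B1–B2, B2–B3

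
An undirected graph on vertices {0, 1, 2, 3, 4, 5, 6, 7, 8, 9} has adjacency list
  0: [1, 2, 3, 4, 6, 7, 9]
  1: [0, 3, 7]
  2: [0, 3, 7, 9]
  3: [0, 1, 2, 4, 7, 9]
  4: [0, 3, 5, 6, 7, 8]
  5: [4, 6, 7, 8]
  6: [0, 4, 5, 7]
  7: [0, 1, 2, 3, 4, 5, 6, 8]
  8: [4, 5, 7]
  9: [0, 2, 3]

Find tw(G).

3

A width-3 tree decomposition is:
Bags: B1 = {4, 5, 6, 7}  B2 = {0, 4, 6, 7}  B3 = {0, 3, 4, 7}  B4 = {0, 2, 3, 7}  B5 = {0, 1, 3, 7}  B6 = {4, 5, 7, 8}  B7 = {0, 2, 3, 9}
Tree: B1–B2, B2–B3, B3–B4, B3–B5, B1–B6, B4–B7
The largest bag has 4 vertices, giving width 3; this decomposition certifies tw(G) ≤ 3. For the lower bound, the 4 vertices {0, 2, 3, 9} are pairwise adjacent, and any tree decomposition puts a clique entirely inside one bag — forcing width ≥ 3. Therefore the treewidth is 3.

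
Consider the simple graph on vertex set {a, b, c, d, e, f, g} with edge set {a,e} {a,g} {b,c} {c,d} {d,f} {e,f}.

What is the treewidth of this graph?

1

A width-1 tree decomposition is:
Bags: B1 = {b, c}  B2 = {c, d}  B3 = {d, f}  B4 = {e, f}  B5 = {a, e}  B6 = {a, g}
Tree: B1–B2, B2–B3, B3–B4, B4–B5, B5–B6
Every bag has size at most 2, so the width is 2 − 1 = 1 and tw(G) ≤ 1. Any graph with an edge has treewidth ≥ 1, and G has the edge b–c. Hence tw(G) = 1 exactly.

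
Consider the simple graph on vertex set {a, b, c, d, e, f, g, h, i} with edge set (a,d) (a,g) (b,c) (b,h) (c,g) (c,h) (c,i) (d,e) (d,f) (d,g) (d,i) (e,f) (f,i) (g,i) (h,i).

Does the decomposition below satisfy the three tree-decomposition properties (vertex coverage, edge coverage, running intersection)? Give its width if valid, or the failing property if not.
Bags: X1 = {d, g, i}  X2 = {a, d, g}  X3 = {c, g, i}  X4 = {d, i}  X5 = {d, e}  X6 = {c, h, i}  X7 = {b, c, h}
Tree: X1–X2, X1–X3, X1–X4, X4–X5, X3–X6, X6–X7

No — vertex f appears in no bag.

A tree decomposition must satisfy three properties: every vertex lies in some bag; for every edge, both endpoints lie together in some bag; and for every vertex, the bags containing it form a connected subtree. Here vertex f appears in no bag, so the decomposition is invalid.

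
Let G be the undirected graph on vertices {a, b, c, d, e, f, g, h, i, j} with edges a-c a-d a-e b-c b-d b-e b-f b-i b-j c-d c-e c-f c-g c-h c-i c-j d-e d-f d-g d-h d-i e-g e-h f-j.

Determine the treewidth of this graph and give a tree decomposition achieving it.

Every bag has size at most 4, so the width is 4 − 1 = 3 and tw(G) ≤ 3. For the lower bound, the 4 vertices {c, d, e, g} are pairwise adjacent, and any tree decomposition puts a clique entirely inside one bag — forcing width ≥ 3. The upper and lower bounds meet at 3, so that is the treewidth.

Treewidth 3.
One optimal decomposition is:
Bags: B1 = {b, c, d, f}  B2 = {b, c, d, e}  B3 = {a, c, d, e}  B4 = {c, d, e, h}  B5 = {b, c, f, j}  B6 = {c, d, e, g}  B7 = {b, c, d, i}
Tree: B1–B2, B2–B3, B3–B4, B1–B5, B3–B6, B1–B7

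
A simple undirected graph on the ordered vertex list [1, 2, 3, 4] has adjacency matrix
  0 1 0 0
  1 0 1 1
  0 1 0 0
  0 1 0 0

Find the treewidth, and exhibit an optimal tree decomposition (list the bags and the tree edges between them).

Treewidth 1.
One such decomposition:
Bags: B1 = {2, 4}  B2 = {1, 2}  B3 = {2, 3}
Tree: B1–B2, B1–B3

Every bag has size at most 2, so the width is 2 − 1 = 1 and tw(G) ≤ 1. Since G has at least one edge (e.g. 2–4), it is not an edgeless graph, so tw(G) ≥ 1. The upper and lower bounds meet at 1, so that is the treewidth.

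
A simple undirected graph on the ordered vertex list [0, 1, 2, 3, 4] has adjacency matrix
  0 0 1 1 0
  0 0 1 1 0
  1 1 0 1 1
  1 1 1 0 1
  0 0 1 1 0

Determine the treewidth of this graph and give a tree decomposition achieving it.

Each bag holds 3 vertices, so the decomposition has width 2, which upper-bounds the treewidth. Conversely, {0, 2, 3} is a clique of size 3, and the vertices of any clique must share a bag in every tree decomposition; so some bag has ≥ 3 vertices and tw(G) ≥ 2. The upper and lower bounds meet at 2, so that is the treewidth.

Treewidth 2.
One optimal decomposition is:
Bags: B1 = {0, 2, 3}  B2 = {1, 2, 3}  B3 = {2, 3, 4}
Tree: B1–B2, B1–B3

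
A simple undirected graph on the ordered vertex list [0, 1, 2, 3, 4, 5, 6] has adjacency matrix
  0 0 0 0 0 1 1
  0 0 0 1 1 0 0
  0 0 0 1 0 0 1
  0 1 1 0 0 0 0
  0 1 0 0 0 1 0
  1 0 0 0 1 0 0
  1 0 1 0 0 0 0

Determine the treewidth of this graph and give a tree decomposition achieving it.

Treewidth 2.
Bags: B1 = {0, 5, 6}  B2 = {2, 5, 6}  B3 = {2, 3, 5}  B4 = {1, 3, 5}  B5 = {1, 4, 5}
Tree: B1–B2, B2–B3, B3–B4, B4–B5

The largest bag has 3 vertices, giving width 2; this decomposition certifies tw(G) ≤ 2. Since 5–0–6–2–3–1–4–5 is a cycle in G, G is not acyclic. Forests are exactly the graphs of treewidth ≤ 1, so tw(G) ≥ 2. Combining the bounds, tw(G) = 2.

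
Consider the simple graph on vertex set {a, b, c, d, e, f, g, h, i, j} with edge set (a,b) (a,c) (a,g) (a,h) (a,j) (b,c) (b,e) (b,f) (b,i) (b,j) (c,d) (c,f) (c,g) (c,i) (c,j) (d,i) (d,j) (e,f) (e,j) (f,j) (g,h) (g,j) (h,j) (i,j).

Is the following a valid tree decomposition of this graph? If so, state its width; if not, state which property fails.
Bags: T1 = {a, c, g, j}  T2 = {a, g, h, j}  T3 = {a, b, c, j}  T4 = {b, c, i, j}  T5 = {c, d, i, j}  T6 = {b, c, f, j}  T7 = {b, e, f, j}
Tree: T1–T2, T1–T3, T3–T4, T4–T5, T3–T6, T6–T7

Every vertex of G appears in some bag (union = {a, b, c, d, e, f, g, h, i, j}); every edge is covered by a bag; and for each vertex v the set of bags containing v is connected in the bag tree. The decomposition is therefore valid. The largest bag has 4 vertices, so the width is 3.

Yes; width 3.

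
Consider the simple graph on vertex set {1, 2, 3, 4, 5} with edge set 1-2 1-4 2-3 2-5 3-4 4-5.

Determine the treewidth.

2

A width-2 tree decomposition is:
Bags: B1 = {2, 3, 4}  B2 = {1, 2, 4}  B3 = {2, 4, 5}
Tree: B1–B2, B2–B3
Every bag has size at most 3, so the width is 3 − 1 = 2 and tw(G) ≤ 2. For the lower bound, G contains the cycle 3–4–1–2–3, so G is not a forest; only forests have treewidth ≤ 1, hence tw(G) ≥ 2. Hence tw(G) = 2 exactly.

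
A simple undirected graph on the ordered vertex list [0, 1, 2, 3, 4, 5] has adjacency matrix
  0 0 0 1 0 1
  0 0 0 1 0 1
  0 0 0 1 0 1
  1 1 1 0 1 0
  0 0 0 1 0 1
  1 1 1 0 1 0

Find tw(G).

A width-2 tree decomposition is:
Bags: B1 = {1, 3, 5}  B2 = {0, 3, 5}  B3 = {2, 3, 5}  B4 = {3, 4, 5}
Tree: B1–B2, B2–B3, B3–B4
The largest bag has 3 vertices, giving width 2; this decomposition certifies tw(G) ≤ 2. Since 1–5–0–3–1 is a cycle in G, G is not acyclic. Forests are exactly the graphs of treewidth ≤ 1, so tw(G) ≥ 2. The upper and lower bounds meet at 2, so that is the treewidth.

2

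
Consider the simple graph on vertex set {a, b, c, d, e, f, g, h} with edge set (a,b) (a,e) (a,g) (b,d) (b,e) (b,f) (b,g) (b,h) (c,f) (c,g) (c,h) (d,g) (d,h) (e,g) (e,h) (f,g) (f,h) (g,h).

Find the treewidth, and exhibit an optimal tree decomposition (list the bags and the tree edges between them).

Treewidth 3.
Bags: B1 = {a, b, e, g}  B2 = {b, e, g, h}  B3 = {b, f, g, h}  B4 = {c, f, g, h}  B5 = {b, d, g, h}
Tree: B1–B2, B2–B3, B3–B4, B3–B5

Every bag has size at most 4, so the width is 4 − 1 = 3 and tw(G) ≤ 3. On the other hand G contains the 4-clique {c, f, g, h}. A clique must lie in a single bag of any decomposition, so no decomposition can have width below 3. Hence tw(G) = 3 exactly.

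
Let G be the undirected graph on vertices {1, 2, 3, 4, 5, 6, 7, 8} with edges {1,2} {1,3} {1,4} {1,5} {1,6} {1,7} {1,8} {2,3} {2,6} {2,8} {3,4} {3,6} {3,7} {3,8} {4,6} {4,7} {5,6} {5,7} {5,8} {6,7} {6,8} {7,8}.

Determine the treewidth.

4

A width-4 tree decomposition is:
Bags: B1 = {1, 2, 3, 6, 8}  B2 = {1, 3, 6, 7, 8}  B3 = {1, 5, 6, 7, 8}  B4 = {1, 3, 4, 6, 7}
Tree: B1–B2, B2–B3, B2–B4
Every bag has size at most 5, so the width is 5 − 1 = 4 and tw(G) ≤ 4. For the lower bound, the 5 vertices {1, 2, 3, 6, 8} are pairwise adjacent, and any tree decomposition puts a clique entirely inside one bag — forcing width ≥ 4. Hence tw(G) = 4 exactly.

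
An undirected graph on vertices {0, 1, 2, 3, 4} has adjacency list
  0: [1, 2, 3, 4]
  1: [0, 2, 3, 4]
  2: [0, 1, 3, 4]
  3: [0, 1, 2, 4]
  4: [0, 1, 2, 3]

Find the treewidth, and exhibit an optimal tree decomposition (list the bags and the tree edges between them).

A single bag containing all 5 vertices is trivially a valid decomposition of width 4. Conversely, {0, 1, 2, 3, 4} is a clique of size 5, and the vertices of any clique must share a bag in every tree decomposition; so some bag has ≥ 5 vertices and tw(G) ≥ 4. Combining the bounds, tw(G) = 4.

Treewidth 4.
One such decomposition:
Bags: B1 = {0, 1, 2, 3, 4}
Tree: (single bag)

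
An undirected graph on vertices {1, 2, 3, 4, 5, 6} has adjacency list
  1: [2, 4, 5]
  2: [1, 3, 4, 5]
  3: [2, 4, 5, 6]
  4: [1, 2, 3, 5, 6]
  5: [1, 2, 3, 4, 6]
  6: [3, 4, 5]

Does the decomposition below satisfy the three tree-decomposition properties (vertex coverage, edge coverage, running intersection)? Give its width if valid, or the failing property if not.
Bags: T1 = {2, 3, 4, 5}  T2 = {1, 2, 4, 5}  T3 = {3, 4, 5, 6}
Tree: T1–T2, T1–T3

Every vertex of G appears in some bag (union = {1, 2, 3, 4, 5, 6}); every edge is covered by a bag; and for each vertex v the set of bags containing v is connected in the bag tree. The decomposition is therefore valid. The largest bag has 4 vertices, so the width is 3.

Yes; width 3.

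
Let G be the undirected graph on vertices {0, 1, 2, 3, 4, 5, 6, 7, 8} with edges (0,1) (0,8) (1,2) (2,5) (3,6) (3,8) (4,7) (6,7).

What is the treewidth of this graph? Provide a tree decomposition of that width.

Treewidth 1.
One such decomposition:
Bags: B1 = {4, 7}  B2 = {6, 7}  B3 = {3, 6}  B4 = {3, 8}  B5 = {0, 8}  B6 = {0, 1}  B7 = {1, 2}  B8 = {2, 5}
Tree: B1–B2, B2–B3, B3–B4, B4–B5, B5–B6, B6–B7, B7–B8

The largest bag has 2 vertices, giving width 1; this decomposition certifies tw(G) ≤ 1. G has an edge, so its treewidth is at least 1. The upper and lower bounds meet at 1, so that is the treewidth.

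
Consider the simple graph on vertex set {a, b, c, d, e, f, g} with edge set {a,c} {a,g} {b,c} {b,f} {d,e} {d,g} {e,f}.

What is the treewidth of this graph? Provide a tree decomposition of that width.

Treewidth 2.
Bags: B1 = {d, e, g}  B2 = {a, e, g}  B3 = {a, c, e}  B4 = {b, c, e}  B5 = {b, e, f}
Tree: B1–B2, B2–B3, B3–B4, B4–B5

Each bag holds 3 vertices, so the decomposition has width 2, which upper-bounds the treewidth. Since e–d–g–a–c–b–f–e is a cycle in G, G is not acyclic. Forests are exactly the graphs of treewidth ≤ 1, so tw(G) ≥ 2. The upper and lower bounds meet at 2, so that is the treewidth.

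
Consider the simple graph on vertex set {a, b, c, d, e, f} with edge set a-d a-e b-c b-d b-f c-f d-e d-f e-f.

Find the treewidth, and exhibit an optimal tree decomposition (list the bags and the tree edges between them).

The largest bag has 3 vertices, giving width 2; this decomposition certifies tw(G) ≤ 2. On the other hand G contains the 3-clique {d, e, f}. A clique must lie in a single bag of any decomposition, so no decomposition can have width below 2. The upper and lower bounds meet at 2, so that is the treewidth.

Treewidth 2.
Bags: B1 = {b, d, f}  B2 = {b, c, f}  B3 = {d, e, f}  B4 = {a, d, e}
Tree: B1–B2, B1–B3, B3–B4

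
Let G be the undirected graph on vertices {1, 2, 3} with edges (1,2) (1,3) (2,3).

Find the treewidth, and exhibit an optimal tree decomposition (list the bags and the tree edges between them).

Treewidth 2.
One such decomposition:
Bags: B1 = {1, 2, 3}
Tree: (single bag)

A single bag containing all 3 vertices is trivially a valid decomposition of width 2. Conversely, {1, 2, 3} is a clique of size 3, and the vertices of any clique must share a bag in every tree decomposition; so some bag has ≥ 3 vertices and tw(G) ≥ 2. Therefore the treewidth is 2.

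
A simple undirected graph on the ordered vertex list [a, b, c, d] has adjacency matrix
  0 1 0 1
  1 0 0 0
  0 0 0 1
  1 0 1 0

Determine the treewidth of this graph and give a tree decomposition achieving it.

Treewidth 1.
Bags: B1 = {c, d}  B2 = {a, d}  B3 = {a, b}
Tree: B1–B2, B2–B3

Every bag has size at most 2, so the width is 2 − 1 = 1 and tw(G) ≤ 1. Since G has at least one edge (e.g. c–d), it is not an edgeless graph, so tw(G) ≥ 1. Combining the bounds, tw(G) = 1.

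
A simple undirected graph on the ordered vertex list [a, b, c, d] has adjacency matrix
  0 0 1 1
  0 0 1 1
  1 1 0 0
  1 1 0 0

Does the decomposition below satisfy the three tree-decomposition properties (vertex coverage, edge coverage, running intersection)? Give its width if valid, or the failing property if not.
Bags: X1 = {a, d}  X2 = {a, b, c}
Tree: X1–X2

A tree decomposition must satisfy three properties: every vertex lies in some bag; for every edge, both endpoints lie together in some bag; and for every vertex, the bags containing it form a connected subtree. Here edge (b,d) lies in no bag, so the decomposition is invalid.

No — edge (b,d) lies in no bag.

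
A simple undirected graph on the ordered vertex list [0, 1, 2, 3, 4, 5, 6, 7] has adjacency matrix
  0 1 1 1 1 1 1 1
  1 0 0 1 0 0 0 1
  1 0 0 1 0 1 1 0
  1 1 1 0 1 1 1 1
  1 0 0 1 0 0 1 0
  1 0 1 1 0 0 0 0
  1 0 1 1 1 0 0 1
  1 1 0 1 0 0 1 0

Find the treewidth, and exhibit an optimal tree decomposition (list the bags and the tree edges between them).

Each bag holds 4 vertices, so the decomposition has width 3, which upper-bounds the treewidth. Conversely, {0, 1, 3, 7} is a clique of size 4, and the vertices of any clique must share a bag in every tree decomposition; so some bag has ≥ 4 vertices and tw(G) ≥ 3. Hence tw(G) = 3 exactly.

Treewidth 3.
Bags: B1 = {0, 1, 3, 7}  B2 = {0, 3, 6, 7}  B3 = {0, 3, 4, 6}  B4 = {0, 2, 3, 6}  B5 = {0, 2, 3, 5}
Tree: B1–B2, B2–B3, B3–B4, B4–B5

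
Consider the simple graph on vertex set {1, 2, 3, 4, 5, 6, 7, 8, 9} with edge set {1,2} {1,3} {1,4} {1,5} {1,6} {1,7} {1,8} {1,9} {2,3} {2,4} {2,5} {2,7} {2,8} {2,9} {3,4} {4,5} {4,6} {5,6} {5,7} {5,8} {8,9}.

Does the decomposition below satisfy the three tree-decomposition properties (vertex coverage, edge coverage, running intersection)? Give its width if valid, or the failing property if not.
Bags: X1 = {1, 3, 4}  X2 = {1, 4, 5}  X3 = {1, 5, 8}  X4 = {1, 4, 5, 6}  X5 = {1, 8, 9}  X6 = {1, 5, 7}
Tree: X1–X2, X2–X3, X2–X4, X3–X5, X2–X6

No — vertex 2 appears in no bag.

A tree decomposition must satisfy three properties: every vertex lies in some bag; for every edge, both endpoints lie together in some bag; and for every vertex, the bags containing it form a connected subtree. Here vertex 2 appears in no bag, so the decomposition is invalid.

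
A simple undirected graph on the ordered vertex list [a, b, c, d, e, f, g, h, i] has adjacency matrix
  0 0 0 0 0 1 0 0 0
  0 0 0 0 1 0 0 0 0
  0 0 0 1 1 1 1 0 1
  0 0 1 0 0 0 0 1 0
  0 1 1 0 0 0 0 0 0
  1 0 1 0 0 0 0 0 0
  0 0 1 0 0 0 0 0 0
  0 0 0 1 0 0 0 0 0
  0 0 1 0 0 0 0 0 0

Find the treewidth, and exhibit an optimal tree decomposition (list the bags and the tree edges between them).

Treewidth 1.
One such decomposition:
Bags: B1 = {c, e}  B2 = {c, f}  B3 = {a, f}  B4 = {c, g}  B5 = {c, d}  B6 = {c, i}  B7 = {b, e}  B8 = {d, h}
Tree: B1–B2, B2–B3, B1–B4, B1–B5, B1–B6, B1–B7, B5–B8

Each bag holds 2 vertices, so the decomposition has width 1, which upper-bounds the treewidth. G has an edge, so its treewidth is at least 1. The upper and lower bounds meet at 1, so that is the treewidth.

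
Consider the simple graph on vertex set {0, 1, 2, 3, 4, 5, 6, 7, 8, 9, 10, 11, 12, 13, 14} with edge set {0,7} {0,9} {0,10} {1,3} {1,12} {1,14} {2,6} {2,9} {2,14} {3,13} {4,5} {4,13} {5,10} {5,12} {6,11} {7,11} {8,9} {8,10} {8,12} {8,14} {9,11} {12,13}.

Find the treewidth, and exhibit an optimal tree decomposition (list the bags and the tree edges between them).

Treewidth 3.
One such decomposition:
Bags: B1 = {1, 3, 4, 13}  B2 = {1, 4, 12, 13}  B3 = {1, 4, 5, 12}  B4 = {1, 5, 12, 14}  B5 = {5, 8, 12, 14}  B6 = {5, 8, 10, 14}  B7 = {2, 8, 10, 14}  B8 = {2, 8, 9, 10}  B9 = {0, 2, 9, 10}  B10 = {0, 2, 6, 9}  B11 = {0, 6, 9, 11}  B12 = {0, 6, 7, 11}
Tree: B1–B2, B2–B3, B3–B4, B4–B5, B5–B6, B6–B7, B7–B8, B8–B9, B9–B10, B10–B11, B11–B12

The largest bag has 4 vertices, giving width 3; this decomposition certifies tw(G) ≤ 3. For the lower bound: the 4 vertex sets {3,4,13}, {1}, {12}, {5,8,10,14} are disjoint, each induces a connected subgraph, and every pair is joined by at least one edge of G. Contracting each set to a single vertex therefore yields K_{4} as a minor, and since treewidth is minor-monotone, tw(G) ≥ tw(K_{4}) = 3. Combining the bounds, tw(G) = 3.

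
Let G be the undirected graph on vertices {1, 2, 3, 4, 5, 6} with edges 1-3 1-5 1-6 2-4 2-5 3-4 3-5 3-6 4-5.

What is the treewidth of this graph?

A width-2 tree decomposition is:
Bags: B1 = {3, 4, 5}  B2 = {1, 3, 5}  B3 = {1, 3, 6}  B4 = {2, 4, 5}
Tree: B1–B2, B2–B3, B1–B4
The largest bag has 3 vertices, giving width 2; this decomposition certifies tw(G) ≤ 2. On the other hand G contains the 3-clique {2, 4, 5}. A clique must lie in a single bag of any decomposition, so no decomposition can have width below 2. Combining the bounds, tw(G) = 2.

2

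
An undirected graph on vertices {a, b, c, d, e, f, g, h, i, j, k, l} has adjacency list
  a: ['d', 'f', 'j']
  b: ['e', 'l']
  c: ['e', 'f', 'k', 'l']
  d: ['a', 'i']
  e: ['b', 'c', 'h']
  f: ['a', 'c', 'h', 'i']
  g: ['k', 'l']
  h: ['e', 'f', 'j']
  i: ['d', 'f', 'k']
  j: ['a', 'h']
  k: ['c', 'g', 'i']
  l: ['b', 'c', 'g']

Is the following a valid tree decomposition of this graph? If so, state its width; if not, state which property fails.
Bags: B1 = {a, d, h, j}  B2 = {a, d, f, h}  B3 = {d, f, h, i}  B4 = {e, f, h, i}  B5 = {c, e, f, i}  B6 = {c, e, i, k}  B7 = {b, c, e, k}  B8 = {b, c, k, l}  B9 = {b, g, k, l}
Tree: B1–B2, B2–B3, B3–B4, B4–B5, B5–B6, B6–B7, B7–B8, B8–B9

Every vertex of G appears in some bag (union = {a, b, c, d, e, f, g, h, i, j, k, l}); every edge is covered by a bag; and for each vertex v the set of bags containing v is connected in the bag tree. The decomposition is therefore valid. The largest bag has 4 vertices, so the width is 3.

Yes; width 3.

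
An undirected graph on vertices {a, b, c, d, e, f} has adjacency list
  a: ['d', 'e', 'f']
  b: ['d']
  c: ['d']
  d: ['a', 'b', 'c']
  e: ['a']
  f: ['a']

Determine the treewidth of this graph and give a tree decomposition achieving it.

The largest bag has 2 vertices, giving width 1; this decomposition certifies tw(G) ≤ 1. G has an edge, so its treewidth is at least 1. Hence tw(G) = 1 exactly.

Treewidth 1.
One optimal decomposition is:
Bags: B1 = {c, d}  B2 = {a, d}  B3 = {a, e}  B4 = {a, f}  B5 = {b, d}
Tree: B1–B2, B2–B3, B3–B4, B2–B5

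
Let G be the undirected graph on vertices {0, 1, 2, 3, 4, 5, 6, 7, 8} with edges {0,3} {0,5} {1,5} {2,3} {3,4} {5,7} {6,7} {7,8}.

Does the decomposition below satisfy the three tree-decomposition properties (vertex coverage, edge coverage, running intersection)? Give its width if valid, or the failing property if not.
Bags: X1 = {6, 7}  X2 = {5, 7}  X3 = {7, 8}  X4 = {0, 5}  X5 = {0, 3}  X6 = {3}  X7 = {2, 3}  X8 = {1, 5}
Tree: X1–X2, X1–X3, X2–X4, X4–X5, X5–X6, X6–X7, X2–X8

No — vertex 4 appears in no bag.

A tree decomposition must satisfy three properties: every vertex lies in some bag; for every edge, both endpoints lie together in some bag; and for every vertex, the bags containing it form a connected subtree. Here vertex 4 appears in no bag, so the decomposition is invalid.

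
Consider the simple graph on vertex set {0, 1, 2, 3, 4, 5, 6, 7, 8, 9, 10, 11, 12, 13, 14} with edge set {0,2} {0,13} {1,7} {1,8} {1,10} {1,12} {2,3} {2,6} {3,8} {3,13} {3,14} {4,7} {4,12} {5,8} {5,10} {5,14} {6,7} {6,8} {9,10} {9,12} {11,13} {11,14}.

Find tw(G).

3

A width-3 tree decomposition is:
Bags: B1 = {4, 9, 10, 12}  B2 = {1, 4, 10, 12}  B3 = {1, 4, 7, 10}  B4 = {1, 5, 7, 10}  B5 = {1, 5, 7, 8}  B6 = {5, 6, 7, 8}  B7 = {5, 6, 8, 14}  B8 = {3, 6, 8, 14}  B9 = {2, 3, 6, 14}  B10 = {2, 3, 11, 14}  B11 = {2, 3, 11, 13}  B12 = {0, 2, 11, 13}
Tree: B1–B2, B2–B3, B3–B4, B4–B5, B5–B6, B6–B7, B7–B8, B8–B9, B9–B10, B10–B11, B11–B12
Each bag holds 4 vertices, so the decomposition has width 3, which upper-bounds the treewidth. For the lower bound: the 4 vertex sets {4,9,12}, {10}, {1}, {5,6,7,8} are disjoint, each induces a connected subgraph, and every pair is joined by at least one edge of G. Contracting each set to a single vertex therefore yields K_{4} as a minor, and since treewidth is minor-monotone, tw(G) ≥ tw(K_{4}) = 3. Hence tw(G) = 3 exactly.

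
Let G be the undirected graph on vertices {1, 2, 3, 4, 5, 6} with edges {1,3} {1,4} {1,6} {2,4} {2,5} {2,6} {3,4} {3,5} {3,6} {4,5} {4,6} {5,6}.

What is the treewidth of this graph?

3

A width-3 tree decomposition is:
Bags: B1 = {3, 4, 5, 6}  B2 = {2, 4, 5, 6}  B3 = {1, 3, 4, 6}
Tree: B1–B2, B1–B3
Every bag has size at most 4, so the width is 4 − 1 = 3 and tw(G) ≤ 3. Conversely, {2, 4, 5, 6} is a clique of size 4, and the vertices of any clique must share a bag in every tree decomposition; so some bag has ≥ 4 vertices and tw(G) ≥ 3. Hence tw(G) = 3 exactly.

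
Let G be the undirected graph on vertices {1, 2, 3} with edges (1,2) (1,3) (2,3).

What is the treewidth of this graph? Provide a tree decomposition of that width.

With just one bag of size 3, the width is 3 − 1 = 2, so tw(G) ≤ 2. For the lower bound, the 3 vertices {1, 2, 3} are pairwise adjacent, and any tree decomposition puts a clique entirely inside one bag — forcing width ≥ 2. Therefore the treewidth is 2.

Treewidth 2.
One optimal decomposition is:
Bags: B1 = {1, 2, 3}
Tree: (single bag)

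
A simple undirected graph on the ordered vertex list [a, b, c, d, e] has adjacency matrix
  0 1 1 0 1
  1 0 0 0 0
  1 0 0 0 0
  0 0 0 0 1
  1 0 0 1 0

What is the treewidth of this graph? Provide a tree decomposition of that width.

Each bag holds 2 vertices, so the decomposition has width 1, which upper-bounds the treewidth. Any graph with an edge has treewidth ≥ 1, and G has the edge e–a. The upper and lower bounds meet at 1, so that is the treewidth.

Treewidth 1.
One such decomposition:
Bags: B1 = {a, e}  B2 = {d, e}  B3 = {a, c}  B4 = {a, b}
Tree: B1–B2, B1–B3, B3–B4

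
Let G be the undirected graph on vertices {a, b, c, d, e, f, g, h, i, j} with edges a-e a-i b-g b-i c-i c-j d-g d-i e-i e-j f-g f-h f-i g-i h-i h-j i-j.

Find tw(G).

A width-2 tree decomposition is:
Bags: B1 = {f, g, i}  B2 = {f, h, i}  B3 = {h, i, j}  B4 = {e, i, j}  B5 = {b, g, i}  B6 = {a, e, i}  B7 = {c, i, j}  B8 = {d, g, i}
Tree: B1–B2, B2–B3, B3–B4, B1–B5, B4–B6, B3–B7, B5–B8
The largest bag has 3 vertices, giving width 2; this decomposition certifies tw(G) ≤ 2. On the other hand G contains the 3-clique {d, g, i}. A clique must lie in a single bag of any decomposition, so no decomposition can have width below 2. The upper and lower bounds meet at 2, so that is the treewidth.

2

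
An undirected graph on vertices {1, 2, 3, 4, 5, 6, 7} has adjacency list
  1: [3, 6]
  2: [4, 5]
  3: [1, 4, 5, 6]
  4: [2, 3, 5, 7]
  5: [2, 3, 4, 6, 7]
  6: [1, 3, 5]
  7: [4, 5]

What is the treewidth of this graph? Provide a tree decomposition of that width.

Treewidth 2.
Bags: B1 = {4, 5, 7}  B2 = {2, 4, 5}  B3 = {3, 4, 5}  B4 = {3, 5, 6}  B5 = {1, 3, 6}
Tree: B1–B2, B1–B3, B3–B4, B4–B5

The largest bag has 3 vertices, giving width 2; this decomposition certifies tw(G) ≤ 2. Conversely, {1, 3, 6} is a clique of size 3, and the vertices of any clique must share a bag in every tree decomposition; so some bag has ≥ 3 vertices and tw(G) ≥ 2. The upper and lower bounds meet at 2, so that is the treewidth.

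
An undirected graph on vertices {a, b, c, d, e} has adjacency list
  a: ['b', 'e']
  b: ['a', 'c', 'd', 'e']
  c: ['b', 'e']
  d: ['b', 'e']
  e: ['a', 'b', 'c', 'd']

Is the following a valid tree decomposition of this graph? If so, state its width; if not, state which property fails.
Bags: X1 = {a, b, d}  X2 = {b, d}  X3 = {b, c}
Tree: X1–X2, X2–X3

A tree decomposition must satisfy three properties: every vertex lies in some bag; for every edge, both endpoints lie together in some bag; and for every vertex, the bags containing it form a connected subtree. Here vertex e appears in no bag, so the decomposition is invalid.

No — vertex e appears in no bag.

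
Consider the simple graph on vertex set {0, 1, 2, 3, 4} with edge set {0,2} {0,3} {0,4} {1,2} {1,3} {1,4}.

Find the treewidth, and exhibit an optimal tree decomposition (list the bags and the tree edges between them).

Treewidth 2.
One such decomposition:
Bags: B1 = {0, 1, 2}  B2 = {0, 1, 4}  B3 = {0, 1, 3}
Tree: B1–B2, B2–B3

The largest bag has 3 vertices, giving width 2; this decomposition certifies tw(G) ≤ 2. For the lower bound, G contains the cycle 1–2–0–4–1, so G is not a forest; only forests have treewidth ≤ 1, hence tw(G) ≥ 2. The upper and lower bounds meet at 2, so that is the treewidth.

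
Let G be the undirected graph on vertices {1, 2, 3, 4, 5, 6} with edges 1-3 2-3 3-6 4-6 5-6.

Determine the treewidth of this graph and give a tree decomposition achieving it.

The largest bag has 2 vertices, giving width 1; this decomposition certifies tw(G) ≤ 1. G has an edge, so its treewidth is at least 1. The upper and lower bounds meet at 1, so that is the treewidth.

Treewidth 1.
One optimal decomposition is:
Bags: B1 = {2, 3}  B2 = {3, 6}  B3 = {5, 6}  B4 = {1, 3}  B5 = {4, 6}
Tree: B1–B2, B2–B3, B1–B4, B3–B5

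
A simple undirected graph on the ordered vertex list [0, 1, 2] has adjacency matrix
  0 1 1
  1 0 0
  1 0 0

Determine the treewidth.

1

A width-1 tree decomposition is:
Bags: B1 = {0, 1}  B2 = {0, 2}
Tree: B1–B2
Each bag holds 2 vertices, so the decomposition has width 1, which upper-bounds the treewidth. Any graph with an edge has treewidth ≥ 1, and G has the edge 0–1. The upper and lower bounds meet at 1, so that is the treewidth.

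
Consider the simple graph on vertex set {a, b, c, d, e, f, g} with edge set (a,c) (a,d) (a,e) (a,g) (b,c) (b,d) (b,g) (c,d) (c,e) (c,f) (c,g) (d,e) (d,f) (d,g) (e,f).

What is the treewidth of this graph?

3

A width-3 tree decomposition is:
Bags: B1 = {a, c, d, e}  B2 = {a, c, d, g}  B3 = {b, c, d, g}  B4 = {c, d, e, f}
Tree: B1–B2, B2–B3, B1–B4
The largest bag has 4 vertices, giving width 3; this decomposition certifies tw(G) ≤ 3. On the other hand G contains the 4-clique {a, c, d, g}. A clique must lie in a single bag of any decomposition, so no decomposition can have width below 3. The upper and lower bounds meet at 3, so that is the treewidth.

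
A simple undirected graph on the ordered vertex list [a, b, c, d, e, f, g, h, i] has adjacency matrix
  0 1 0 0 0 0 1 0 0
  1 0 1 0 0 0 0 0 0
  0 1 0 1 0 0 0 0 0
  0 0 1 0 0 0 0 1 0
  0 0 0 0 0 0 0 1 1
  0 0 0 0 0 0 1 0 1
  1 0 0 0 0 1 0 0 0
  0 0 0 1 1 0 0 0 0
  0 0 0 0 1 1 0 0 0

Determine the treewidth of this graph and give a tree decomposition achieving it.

Treewidth 2.
One such decomposition:
Bags: B1 = {d, e, h}  B2 = {d, e, i}  B3 = {d, f, i}  B4 = {d, f, g}  B5 = {a, d, g}  B6 = {a, b, d}  B7 = {b, c, d}
Tree: B1–B2, B2–B3, B3–B4, B4–B5, B5–B6, B6–B7

Every bag has size at most 3, so the width is 3 − 1 = 2 and tw(G) ≤ 2. Since d–h–e–i–f–g–a–b–c–d is a cycle in G, G is not acyclic. Forests are exactly the graphs of treewidth ≤ 1, so tw(G) ≥ 2. Hence tw(G) = 2 exactly.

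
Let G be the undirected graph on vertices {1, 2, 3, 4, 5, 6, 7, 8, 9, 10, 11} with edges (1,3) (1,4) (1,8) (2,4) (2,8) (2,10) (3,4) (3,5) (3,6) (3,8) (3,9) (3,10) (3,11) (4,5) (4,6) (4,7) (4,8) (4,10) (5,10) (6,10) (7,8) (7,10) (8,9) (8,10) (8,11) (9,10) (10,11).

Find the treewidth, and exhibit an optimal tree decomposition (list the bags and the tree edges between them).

Treewidth 3.
Bags: B1 = {3, 4, 5, 10}  B2 = {3, 4, 8, 10}  B3 = {4, 7, 8, 10}  B4 = {3, 8, 9, 10}  B5 = {3, 4, 6, 10}  B6 = {2, 4, 8, 10}  B7 = {3, 8, 10, 11}  B8 = {1, 3, 4, 8}
Tree: B1–B2, B2–B3, B2–B4, B2–B5, B3–B6, B4–B7, B2–B8

Every bag has size at most 4, so the width is 4 − 1 = 3 and tw(G) ≤ 3. Conversely, {1, 3, 4, 8} is a clique of size 4, and the vertices of any clique must share a bag in every tree decomposition; so some bag has ≥ 4 vertices and tw(G) ≥ 3. Combining the bounds, tw(G) = 3.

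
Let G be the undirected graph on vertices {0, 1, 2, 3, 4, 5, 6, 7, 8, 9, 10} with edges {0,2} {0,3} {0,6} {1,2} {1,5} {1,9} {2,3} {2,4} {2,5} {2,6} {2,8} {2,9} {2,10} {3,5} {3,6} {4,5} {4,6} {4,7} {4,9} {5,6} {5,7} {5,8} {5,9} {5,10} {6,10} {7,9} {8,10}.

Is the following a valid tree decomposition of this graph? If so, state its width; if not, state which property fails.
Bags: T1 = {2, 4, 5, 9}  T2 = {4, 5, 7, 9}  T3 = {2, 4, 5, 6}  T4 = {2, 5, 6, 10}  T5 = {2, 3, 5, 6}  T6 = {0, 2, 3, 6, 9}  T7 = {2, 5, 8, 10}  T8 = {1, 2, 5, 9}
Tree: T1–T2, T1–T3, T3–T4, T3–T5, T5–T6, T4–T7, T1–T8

No — bags containing vertex 9 are not connected in the tree.

A tree decomposition must satisfy three properties: every vertex lies in some bag; for every edge, both endpoints lie together in some bag; and for every vertex, the bags containing it form a connected subtree. Here bags containing vertex 9 are not connected in the tree, so the decomposition is invalid.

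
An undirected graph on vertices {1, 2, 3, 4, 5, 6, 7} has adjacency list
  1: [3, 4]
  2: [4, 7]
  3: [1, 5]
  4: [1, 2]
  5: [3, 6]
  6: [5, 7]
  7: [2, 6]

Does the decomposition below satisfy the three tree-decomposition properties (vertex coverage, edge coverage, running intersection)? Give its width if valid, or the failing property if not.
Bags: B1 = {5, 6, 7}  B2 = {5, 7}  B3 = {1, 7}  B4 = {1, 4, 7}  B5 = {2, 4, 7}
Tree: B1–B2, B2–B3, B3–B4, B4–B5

No — vertex 3 appears in no bag.

A tree decomposition must satisfy three properties: every vertex lies in some bag; for every edge, both endpoints lie together in some bag; and for every vertex, the bags containing it form a connected subtree. Here vertex 3 appears in no bag, so the decomposition is invalid.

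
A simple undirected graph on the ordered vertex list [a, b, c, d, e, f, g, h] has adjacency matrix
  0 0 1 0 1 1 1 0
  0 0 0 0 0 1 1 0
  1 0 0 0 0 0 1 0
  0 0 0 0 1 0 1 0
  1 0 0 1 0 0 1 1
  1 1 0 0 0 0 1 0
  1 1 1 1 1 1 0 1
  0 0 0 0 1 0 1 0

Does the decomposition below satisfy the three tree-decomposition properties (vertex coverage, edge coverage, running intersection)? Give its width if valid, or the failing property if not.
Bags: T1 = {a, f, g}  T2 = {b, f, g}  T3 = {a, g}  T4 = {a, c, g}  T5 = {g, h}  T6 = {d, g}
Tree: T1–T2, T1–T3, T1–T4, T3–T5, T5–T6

A tree decomposition must satisfy three properties: every vertex lies in some bag; for every edge, both endpoints lie together in some bag; and for every vertex, the bags containing it form a connected subtree. Here vertex e appears in no bag, so the decomposition is invalid.

No — vertex e appears in no bag.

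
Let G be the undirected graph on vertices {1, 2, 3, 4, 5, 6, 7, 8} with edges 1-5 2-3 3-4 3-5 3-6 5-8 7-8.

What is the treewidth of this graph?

A width-1 tree decomposition is:
Bags: B1 = {3, 5}  B2 = {1, 5}  B3 = {3, 4}  B4 = {5, 8}  B5 = {7, 8}  B6 = {3, 6}  B7 = {2, 3}
Tree: B1–B2, B1–B3, B1–B4, B4–B5, B3–B6, B6–B7
The largest bag has 2 vertices, giving width 1; this decomposition certifies tw(G) ≤ 1. Any graph with an edge has treewidth ≥ 1, and G has the edge 5–3. Combining the bounds, tw(G) = 1.

1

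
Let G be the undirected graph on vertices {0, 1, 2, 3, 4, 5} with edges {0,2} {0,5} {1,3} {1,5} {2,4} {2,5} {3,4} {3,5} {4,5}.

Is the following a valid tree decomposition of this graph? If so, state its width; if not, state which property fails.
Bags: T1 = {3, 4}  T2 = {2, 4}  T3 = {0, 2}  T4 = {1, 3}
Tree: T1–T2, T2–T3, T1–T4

No — vertex 5 appears in no bag.

A tree decomposition must satisfy three properties: every vertex lies in some bag; for every edge, both endpoints lie together in some bag; and for every vertex, the bags containing it form a connected subtree. Here vertex 5 appears in no bag, so the decomposition is invalid.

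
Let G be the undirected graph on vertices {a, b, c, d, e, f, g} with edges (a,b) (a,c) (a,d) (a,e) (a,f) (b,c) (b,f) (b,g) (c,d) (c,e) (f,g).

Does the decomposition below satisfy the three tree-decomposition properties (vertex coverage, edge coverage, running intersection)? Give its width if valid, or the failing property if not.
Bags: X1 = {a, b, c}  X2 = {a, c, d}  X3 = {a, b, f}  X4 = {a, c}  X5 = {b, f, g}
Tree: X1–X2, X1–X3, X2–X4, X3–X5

No — vertex e appears in no bag.

A tree decomposition must satisfy three properties: every vertex lies in some bag; for every edge, both endpoints lie together in some bag; and for every vertex, the bags containing it form a connected subtree. Here vertex e appears in no bag, so the decomposition is invalid.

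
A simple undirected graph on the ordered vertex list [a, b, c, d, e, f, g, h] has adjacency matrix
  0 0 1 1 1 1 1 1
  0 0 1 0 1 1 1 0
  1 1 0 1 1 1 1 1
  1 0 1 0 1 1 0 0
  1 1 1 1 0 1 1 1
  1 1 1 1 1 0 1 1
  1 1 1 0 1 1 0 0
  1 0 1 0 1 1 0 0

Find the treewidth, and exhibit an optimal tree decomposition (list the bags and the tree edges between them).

Each bag holds 5 vertices, so the decomposition has width 4, which upper-bounds the treewidth. On the other hand G contains the 5-clique {a, c, d, e, f}. A clique must lie in a single bag of any decomposition, so no decomposition can have width below 4. Hence tw(G) = 4 exactly.

Treewidth 4.
Bags: B1 = {a, c, e, f, g}  B2 = {a, c, d, e, f}  B3 = {a, c, e, f, h}  B4 = {b, c, e, f, g}
Tree: B1–B2, B1–B3, B1–B4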